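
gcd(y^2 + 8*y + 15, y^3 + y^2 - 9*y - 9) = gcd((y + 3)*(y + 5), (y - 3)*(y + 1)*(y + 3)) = y + 3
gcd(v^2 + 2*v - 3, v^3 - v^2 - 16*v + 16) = v - 1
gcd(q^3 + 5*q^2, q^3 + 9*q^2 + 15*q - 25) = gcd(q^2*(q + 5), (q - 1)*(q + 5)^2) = q + 5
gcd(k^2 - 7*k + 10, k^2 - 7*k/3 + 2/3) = k - 2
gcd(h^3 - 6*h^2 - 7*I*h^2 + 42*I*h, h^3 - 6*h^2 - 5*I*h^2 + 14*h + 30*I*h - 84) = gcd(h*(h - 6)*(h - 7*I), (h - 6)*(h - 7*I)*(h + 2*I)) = h^2 + h*(-6 - 7*I) + 42*I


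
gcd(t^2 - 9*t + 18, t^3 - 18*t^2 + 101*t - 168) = t - 3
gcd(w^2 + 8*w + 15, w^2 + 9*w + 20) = w + 5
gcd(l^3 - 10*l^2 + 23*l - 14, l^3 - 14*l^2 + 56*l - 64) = l - 2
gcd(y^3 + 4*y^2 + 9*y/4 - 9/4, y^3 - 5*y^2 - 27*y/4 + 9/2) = y^2 + y - 3/4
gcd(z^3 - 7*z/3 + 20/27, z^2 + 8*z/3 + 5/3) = z + 5/3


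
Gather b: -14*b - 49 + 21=-14*b - 28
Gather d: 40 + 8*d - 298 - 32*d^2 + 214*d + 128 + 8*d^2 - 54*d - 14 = -24*d^2 + 168*d - 144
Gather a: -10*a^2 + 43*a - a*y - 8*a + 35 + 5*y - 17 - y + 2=-10*a^2 + a*(35 - y) + 4*y + 20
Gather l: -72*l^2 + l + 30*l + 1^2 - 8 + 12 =-72*l^2 + 31*l + 5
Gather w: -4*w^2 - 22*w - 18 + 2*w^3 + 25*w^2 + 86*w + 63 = 2*w^3 + 21*w^2 + 64*w + 45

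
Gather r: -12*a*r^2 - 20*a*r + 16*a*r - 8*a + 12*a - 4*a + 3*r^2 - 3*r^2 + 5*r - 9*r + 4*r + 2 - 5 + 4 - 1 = -12*a*r^2 - 4*a*r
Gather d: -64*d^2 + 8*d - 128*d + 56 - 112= -64*d^2 - 120*d - 56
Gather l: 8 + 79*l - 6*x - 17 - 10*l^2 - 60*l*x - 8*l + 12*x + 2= -10*l^2 + l*(71 - 60*x) + 6*x - 7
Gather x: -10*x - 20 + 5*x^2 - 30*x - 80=5*x^2 - 40*x - 100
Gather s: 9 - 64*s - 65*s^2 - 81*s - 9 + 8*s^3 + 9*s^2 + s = 8*s^3 - 56*s^2 - 144*s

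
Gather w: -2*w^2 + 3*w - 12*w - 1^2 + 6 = -2*w^2 - 9*w + 5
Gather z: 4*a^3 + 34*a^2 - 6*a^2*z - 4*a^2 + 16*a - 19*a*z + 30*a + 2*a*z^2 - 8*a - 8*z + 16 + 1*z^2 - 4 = 4*a^3 + 30*a^2 + 38*a + z^2*(2*a + 1) + z*(-6*a^2 - 19*a - 8) + 12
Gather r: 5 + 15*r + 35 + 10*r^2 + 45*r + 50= 10*r^2 + 60*r + 90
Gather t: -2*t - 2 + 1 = -2*t - 1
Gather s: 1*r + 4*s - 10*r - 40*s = -9*r - 36*s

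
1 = 1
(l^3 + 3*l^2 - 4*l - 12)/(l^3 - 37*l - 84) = (l^2 - 4)/(l^2 - 3*l - 28)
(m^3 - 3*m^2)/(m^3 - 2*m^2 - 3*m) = m/(m + 1)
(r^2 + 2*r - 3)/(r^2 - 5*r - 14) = (-r^2 - 2*r + 3)/(-r^2 + 5*r + 14)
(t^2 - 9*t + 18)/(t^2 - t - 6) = (t - 6)/(t + 2)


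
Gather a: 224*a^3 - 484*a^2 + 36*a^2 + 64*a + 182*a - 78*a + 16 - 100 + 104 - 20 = 224*a^3 - 448*a^2 + 168*a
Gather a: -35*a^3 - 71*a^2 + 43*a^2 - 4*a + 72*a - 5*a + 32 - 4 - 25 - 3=-35*a^3 - 28*a^2 + 63*a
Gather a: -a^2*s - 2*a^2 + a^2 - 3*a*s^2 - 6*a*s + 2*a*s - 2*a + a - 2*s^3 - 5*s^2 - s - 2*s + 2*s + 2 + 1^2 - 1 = a^2*(-s - 1) + a*(-3*s^2 - 4*s - 1) - 2*s^3 - 5*s^2 - s + 2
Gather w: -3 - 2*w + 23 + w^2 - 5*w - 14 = w^2 - 7*w + 6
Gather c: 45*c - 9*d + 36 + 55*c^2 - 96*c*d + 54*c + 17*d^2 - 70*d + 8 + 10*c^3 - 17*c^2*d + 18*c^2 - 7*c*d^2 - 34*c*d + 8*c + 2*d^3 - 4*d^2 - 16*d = 10*c^3 + c^2*(73 - 17*d) + c*(-7*d^2 - 130*d + 107) + 2*d^3 + 13*d^2 - 95*d + 44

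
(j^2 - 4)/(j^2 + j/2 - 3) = 2*(j - 2)/(2*j - 3)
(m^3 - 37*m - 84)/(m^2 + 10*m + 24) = (m^2 - 4*m - 21)/(m + 6)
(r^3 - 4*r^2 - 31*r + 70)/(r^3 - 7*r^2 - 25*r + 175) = (r - 2)/(r - 5)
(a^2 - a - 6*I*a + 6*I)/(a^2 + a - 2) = (a - 6*I)/(a + 2)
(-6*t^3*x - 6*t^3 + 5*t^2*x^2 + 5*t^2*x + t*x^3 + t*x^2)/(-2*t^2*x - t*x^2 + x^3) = t*(6*t^2*x + 6*t^2 - 5*t*x^2 - 5*t*x - x^3 - x^2)/(x*(2*t^2 + t*x - x^2))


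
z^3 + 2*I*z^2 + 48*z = z*(z - 6*I)*(z + 8*I)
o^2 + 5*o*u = o*(o + 5*u)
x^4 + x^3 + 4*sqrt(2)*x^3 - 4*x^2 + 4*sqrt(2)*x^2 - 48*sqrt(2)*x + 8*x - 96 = (x - 3)*(x + 4)*(x + 2*sqrt(2))^2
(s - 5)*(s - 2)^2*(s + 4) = s^4 - 5*s^3 - 12*s^2 + 76*s - 80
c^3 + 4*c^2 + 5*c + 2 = (c + 1)^2*(c + 2)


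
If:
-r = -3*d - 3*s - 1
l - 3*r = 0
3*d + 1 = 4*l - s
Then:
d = -35*s/33 - 1/3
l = -6*s/11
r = -2*s/11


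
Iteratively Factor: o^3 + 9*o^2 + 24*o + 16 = (o + 4)*(o^2 + 5*o + 4) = (o + 4)^2*(o + 1)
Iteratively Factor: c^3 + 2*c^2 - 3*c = (c)*(c^2 + 2*c - 3) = c*(c + 3)*(c - 1)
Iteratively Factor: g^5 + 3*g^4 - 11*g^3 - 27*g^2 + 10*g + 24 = (g - 3)*(g^4 + 6*g^3 + 7*g^2 - 6*g - 8) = (g - 3)*(g + 4)*(g^3 + 2*g^2 - g - 2) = (g - 3)*(g + 2)*(g + 4)*(g^2 - 1) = (g - 3)*(g + 1)*(g + 2)*(g + 4)*(g - 1)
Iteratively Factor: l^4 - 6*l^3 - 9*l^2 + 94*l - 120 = (l + 4)*(l^3 - 10*l^2 + 31*l - 30) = (l - 2)*(l + 4)*(l^2 - 8*l + 15) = (l - 5)*(l - 2)*(l + 4)*(l - 3)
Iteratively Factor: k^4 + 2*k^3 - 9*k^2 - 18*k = (k)*(k^3 + 2*k^2 - 9*k - 18) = k*(k - 3)*(k^2 + 5*k + 6) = k*(k - 3)*(k + 2)*(k + 3)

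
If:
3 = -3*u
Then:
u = -1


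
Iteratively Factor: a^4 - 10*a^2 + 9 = (a - 3)*(a^3 + 3*a^2 - a - 3) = (a - 3)*(a + 3)*(a^2 - 1) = (a - 3)*(a - 1)*(a + 3)*(a + 1)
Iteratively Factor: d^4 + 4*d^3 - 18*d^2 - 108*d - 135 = (d + 3)*(d^3 + d^2 - 21*d - 45) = (d - 5)*(d + 3)*(d^2 + 6*d + 9) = (d - 5)*(d + 3)^2*(d + 3)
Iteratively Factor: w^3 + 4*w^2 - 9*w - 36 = (w + 3)*(w^2 + w - 12) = (w + 3)*(w + 4)*(w - 3)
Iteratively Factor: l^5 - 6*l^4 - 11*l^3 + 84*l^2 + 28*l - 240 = (l - 2)*(l^4 - 4*l^3 - 19*l^2 + 46*l + 120) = (l - 5)*(l - 2)*(l^3 + l^2 - 14*l - 24) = (l - 5)*(l - 4)*(l - 2)*(l^2 + 5*l + 6) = (l - 5)*(l - 4)*(l - 2)*(l + 3)*(l + 2)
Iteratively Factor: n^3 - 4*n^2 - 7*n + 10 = (n + 2)*(n^2 - 6*n + 5) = (n - 5)*(n + 2)*(n - 1)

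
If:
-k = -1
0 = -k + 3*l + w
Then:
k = 1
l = 1/3 - w/3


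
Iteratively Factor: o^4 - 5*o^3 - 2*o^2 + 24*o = (o)*(o^3 - 5*o^2 - 2*o + 24) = o*(o + 2)*(o^2 - 7*o + 12) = o*(o - 4)*(o + 2)*(o - 3)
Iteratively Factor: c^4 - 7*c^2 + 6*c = (c - 2)*(c^3 + 2*c^2 - 3*c) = (c - 2)*(c - 1)*(c^2 + 3*c) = (c - 2)*(c - 1)*(c + 3)*(c)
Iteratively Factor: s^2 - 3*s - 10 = (s - 5)*(s + 2)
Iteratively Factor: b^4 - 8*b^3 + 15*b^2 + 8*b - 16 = (b + 1)*(b^3 - 9*b^2 + 24*b - 16) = (b - 4)*(b + 1)*(b^2 - 5*b + 4) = (b - 4)^2*(b + 1)*(b - 1)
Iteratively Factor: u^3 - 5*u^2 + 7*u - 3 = (u - 1)*(u^2 - 4*u + 3) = (u - 1)^2*(u - 3)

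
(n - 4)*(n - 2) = n^2 - 6*n + 8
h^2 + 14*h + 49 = (h + 7)^2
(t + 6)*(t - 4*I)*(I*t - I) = I*t^3 + 4*t^2 + 5*I*t^2 + 20*t - 6*I*t - 24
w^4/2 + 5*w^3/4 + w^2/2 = w^2*(w/2 + 1)*(w + 1/2)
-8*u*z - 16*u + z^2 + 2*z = (-8*u + z)*(z + 2)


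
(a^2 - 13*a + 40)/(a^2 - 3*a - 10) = (a - 8)/(a + 2)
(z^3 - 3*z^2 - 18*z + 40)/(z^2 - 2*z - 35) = (-z^3 + 3*z^2 + 18*z - 40)/(-z^2 + 2*z + 35)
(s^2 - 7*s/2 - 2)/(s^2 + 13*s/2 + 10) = (2*s^2 - 7*s - 4)/(2*s^2 + 13*s + 20)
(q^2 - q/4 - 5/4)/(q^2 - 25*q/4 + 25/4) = (q + 1)/(q - 5)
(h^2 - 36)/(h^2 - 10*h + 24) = (h + 6)/(h - 4)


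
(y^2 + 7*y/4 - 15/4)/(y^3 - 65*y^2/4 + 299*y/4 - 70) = (y + 3)/(y^2 - 15*y + 56)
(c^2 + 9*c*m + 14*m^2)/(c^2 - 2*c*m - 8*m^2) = (c + 7*m)/(c - 4*m)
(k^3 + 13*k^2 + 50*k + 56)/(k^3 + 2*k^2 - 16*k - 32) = (k + 7)/(k - 4)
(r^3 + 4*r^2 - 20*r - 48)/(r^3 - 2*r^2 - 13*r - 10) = (r^2 + 2*r - 24)/(r^2 - 4*r - 5)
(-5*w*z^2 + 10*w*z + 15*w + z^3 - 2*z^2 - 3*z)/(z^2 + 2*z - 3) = (-5*w*z^2 + 10*w*z + 15*w + z^3 - 2*z^2 - 3*z)/(z^2 + 2*z - 3)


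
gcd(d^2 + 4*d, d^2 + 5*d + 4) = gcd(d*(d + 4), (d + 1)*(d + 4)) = d + 4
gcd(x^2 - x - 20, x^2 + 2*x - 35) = x - 5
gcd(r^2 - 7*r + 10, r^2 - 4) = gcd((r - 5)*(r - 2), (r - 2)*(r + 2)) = r - 2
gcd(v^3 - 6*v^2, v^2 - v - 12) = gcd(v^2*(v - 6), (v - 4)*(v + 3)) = 1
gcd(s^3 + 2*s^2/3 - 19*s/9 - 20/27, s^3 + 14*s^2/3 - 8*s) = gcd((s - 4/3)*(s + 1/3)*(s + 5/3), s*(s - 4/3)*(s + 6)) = s - 4/3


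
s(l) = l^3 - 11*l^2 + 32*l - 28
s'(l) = 3*l^2 - 22*l + 32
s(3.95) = -11.60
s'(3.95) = -8.09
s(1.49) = -1.43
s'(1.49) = 5.88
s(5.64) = -18.02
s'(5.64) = 3.35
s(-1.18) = -82.72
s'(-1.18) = 62.14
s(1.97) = -0.00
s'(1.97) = 0.30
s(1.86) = -0.10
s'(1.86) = 1.46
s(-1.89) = -134.52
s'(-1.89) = 84.30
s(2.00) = 0.00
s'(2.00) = 0.00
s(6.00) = -16.00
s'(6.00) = 8.00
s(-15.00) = -6358.00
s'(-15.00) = 1037.00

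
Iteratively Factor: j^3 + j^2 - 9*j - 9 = (j + 1)*(j^2 - 9) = (j + 1)*(j + 3)*(j - 3)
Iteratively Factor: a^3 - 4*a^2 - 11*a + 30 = (a - 5)*(a^2 + a - 6) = (a - 5)*(a - 2)*(a + 3)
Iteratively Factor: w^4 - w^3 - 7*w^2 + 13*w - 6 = (w + 3)*(w^3 - 4*w^2 + 5*w - 2) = (w - 1)*(w + 3)*(w^2 - 3*w + 2) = (w - 2)*(w - 1)*(w + 3)*(w - 1)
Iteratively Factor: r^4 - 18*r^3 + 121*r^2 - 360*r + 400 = (r - 5)*(r^3 - 13*r^2 + 56*r - 80) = (r - 5)^2*(r^2 - 8*r + 16) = (r - 5)^2*(r - 4)*(r - 4)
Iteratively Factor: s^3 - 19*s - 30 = (s - 5)*(s^2 + 5*s + 6) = (s - 5)*(s + 2)*(s + 3)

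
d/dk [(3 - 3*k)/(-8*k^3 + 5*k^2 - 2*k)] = 3*(-16*k^3 + 29*k^2 - 10*k + 2)/(k^2*(64*k^4 - 80*k^3 + 57*k^2 - 20*k + 4))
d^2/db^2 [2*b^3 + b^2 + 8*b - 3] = 12*b + 2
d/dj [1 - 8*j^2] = -16*j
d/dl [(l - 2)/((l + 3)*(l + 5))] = (-l^2 + 4*l + 31)/(l^4 + 16*l^3 + 94*l^2 + 240*l + 225)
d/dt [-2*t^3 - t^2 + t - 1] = -6*t^2 - 2*t + 1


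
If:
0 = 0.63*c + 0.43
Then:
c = -0.68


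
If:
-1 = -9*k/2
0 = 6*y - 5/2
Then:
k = 2/9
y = 5/12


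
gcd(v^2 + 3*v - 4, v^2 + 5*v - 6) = v - 1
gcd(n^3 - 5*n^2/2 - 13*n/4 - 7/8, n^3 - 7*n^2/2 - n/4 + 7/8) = n^2 - 3*n - 7/4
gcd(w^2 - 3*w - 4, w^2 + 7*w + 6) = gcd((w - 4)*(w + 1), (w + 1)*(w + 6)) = w + 1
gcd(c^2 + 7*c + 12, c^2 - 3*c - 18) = c + 3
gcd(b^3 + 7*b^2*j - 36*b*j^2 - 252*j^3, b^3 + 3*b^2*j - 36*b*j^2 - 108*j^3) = b^2 - 36*j^2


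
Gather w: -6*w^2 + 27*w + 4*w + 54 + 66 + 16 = -6*w^2 + 31*w + 136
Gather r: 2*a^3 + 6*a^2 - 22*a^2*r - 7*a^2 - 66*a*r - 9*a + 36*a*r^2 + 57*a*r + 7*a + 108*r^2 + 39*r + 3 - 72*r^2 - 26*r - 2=2*a^3 - a^2 - 2*a + r^2*(36*a + 36) + r*(-22*a^2 - 9*a + 13) + 1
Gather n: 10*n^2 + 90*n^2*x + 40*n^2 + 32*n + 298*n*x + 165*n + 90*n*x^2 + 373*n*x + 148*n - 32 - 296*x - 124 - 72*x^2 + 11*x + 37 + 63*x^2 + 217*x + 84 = n^2*(90*x + 50) + n*(90*x^2 + 671*x + 345) - 9*x^2 - 68*x - 35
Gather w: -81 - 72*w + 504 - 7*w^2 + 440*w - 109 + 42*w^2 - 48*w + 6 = 35*w^2 + 320*w + 320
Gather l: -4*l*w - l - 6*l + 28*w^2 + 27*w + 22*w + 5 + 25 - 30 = l*(-4*w - 7) + 28*w^2 + 49*w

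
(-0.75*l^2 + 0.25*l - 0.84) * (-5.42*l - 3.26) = 4.065*l^3 + 1.09*l^2 + 3.7378*l + 2.7384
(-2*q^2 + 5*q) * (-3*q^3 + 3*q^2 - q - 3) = 6*q^5 - 21*q^4 + 17*q^3 + q^2 - 15*q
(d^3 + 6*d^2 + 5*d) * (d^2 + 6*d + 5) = d^5 + 12*d^4 + 46*d^3 + 60*d^2 + 25*d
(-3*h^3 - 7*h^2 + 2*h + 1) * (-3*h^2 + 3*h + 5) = 9*h^5 + 12*h^4 - 42*h^3 - 32*h^2 + 13*h + 5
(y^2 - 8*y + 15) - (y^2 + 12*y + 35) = -20*y - 20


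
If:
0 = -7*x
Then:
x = 0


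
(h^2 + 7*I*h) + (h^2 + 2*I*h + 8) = 2*h^2 + 9*I*h + 8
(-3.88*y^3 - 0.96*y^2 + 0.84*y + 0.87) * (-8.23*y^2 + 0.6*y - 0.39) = 31.9324*y^5 + 5.5728*y^4 - 5.976*y^3 - 6.2817*y^2 + 0.1944*y - 0.3393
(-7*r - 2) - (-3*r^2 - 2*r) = 3*r^2 - 5*r - 2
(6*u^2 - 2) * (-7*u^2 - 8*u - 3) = -42*u^4 - 48*u^3 - 4*u^2 + 16*u + 6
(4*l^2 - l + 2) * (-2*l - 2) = -8*l^3 - 6*l^2 - 2*l - 4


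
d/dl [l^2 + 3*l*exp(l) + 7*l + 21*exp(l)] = 3*l*exp(l) + 2*l + 24*exp(l) + 7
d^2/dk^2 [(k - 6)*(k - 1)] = 2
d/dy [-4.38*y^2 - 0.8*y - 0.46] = -8.76*y - 0.8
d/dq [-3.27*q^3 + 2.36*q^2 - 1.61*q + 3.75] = -9.81*q^2 + 4.72*q - 1.61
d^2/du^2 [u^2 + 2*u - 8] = 2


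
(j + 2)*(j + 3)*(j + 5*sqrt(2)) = j^3 + 5*j^2 + 5*sqrt(2)*j^2 + 6*j + 25*sqrt(2)*j + 30*sqrt(2)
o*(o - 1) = o^2 - o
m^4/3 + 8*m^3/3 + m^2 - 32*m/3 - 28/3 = (m/3 + 1/3)*(m - 2)*(m + 2)*(m + 7)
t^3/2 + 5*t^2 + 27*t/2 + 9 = (t/2 + 1/2)*(t + 3)*(t + 6)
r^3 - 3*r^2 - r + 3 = (r - 3)*(r - 1)*(r + 1)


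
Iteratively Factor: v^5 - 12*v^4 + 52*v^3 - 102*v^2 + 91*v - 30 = (v - 1)*(v^4 - 11*v^3 + 41*v^2 - 61*v + 30) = (v - 1)^2*(v^3 - 10*v^2 + 31*v - 30) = (v - 5)*(v - 1)^2*(v^2 - 5*v + 6) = (v - 5)*(v - 2)*(v - 1)^2*(v - 3)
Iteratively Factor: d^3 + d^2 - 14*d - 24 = (d - 4)*(d^2 + 5*d + 6) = (d - 4)*(d + 2)*(d + 3)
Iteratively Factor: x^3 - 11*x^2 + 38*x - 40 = (x - 2)*(x^2 - 9*x + 20) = (x - 5)*(x - 2)*(x - 4)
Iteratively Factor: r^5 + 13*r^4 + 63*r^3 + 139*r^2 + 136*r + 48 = (r + 4)*(r^4 + 9*r^3 + 27*r^2 + 31*r + 12) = (r + 4)^2*(r^3 + 5*r^2 + 7*r + 3) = (r + 1)*(r + 4)^2*(r^2 + 4*r + 3) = (r + 1)*(r + 3)*(r + 4)^2*(r + 1)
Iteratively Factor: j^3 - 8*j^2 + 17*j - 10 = (j - 1)*(j^2 - 7*j + 10) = (j - 2)*(j - 1)*(j - 5)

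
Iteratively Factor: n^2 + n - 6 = (n + 3)*(n - 2)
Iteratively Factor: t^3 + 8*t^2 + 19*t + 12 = (t + 3)*(t^2 + 5*t + 4) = (t + 1)*(t + 3)*(t + 4)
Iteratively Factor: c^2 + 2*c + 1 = (c + 1)*(c + 1)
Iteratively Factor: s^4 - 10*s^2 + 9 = (s + 3)*(s^3 - 3*s^2 - s + 3) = (s - 1)*(s + 3)*(s^2 - 2*s - 3) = (s - 1)*(s + 1)*(s + 3)*(s - 3)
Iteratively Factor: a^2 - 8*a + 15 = (a - 5)*(a - 3)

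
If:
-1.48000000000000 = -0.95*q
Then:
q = 1.56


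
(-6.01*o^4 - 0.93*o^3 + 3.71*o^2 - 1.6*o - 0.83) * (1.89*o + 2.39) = -11.3589*o^5 - 16.1216*o^4 + 4.7892*o^3 + 5.8429*o^2 - 5.3927*o - 1.9837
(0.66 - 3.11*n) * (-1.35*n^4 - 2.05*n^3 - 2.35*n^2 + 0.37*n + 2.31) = 4.1985*n^5 + 5.4845*n^4 + 5.9555*n^3 - 2.7017*n^2 - 6.9399*n + 1.5246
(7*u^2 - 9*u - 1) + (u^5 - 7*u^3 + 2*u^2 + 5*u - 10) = u^5 - 7*u^3 + 9*u^2 - 4*u - 11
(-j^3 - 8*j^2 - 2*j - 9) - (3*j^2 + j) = -j^3 - 11*j^2 - 3*j - 9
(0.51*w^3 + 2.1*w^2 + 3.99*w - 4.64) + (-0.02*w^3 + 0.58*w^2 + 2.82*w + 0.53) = 0.49*w^3 + 2.68*w^2 + 6.81*w - 4.11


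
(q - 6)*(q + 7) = q^2 + q - 42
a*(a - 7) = a^2 - 7*a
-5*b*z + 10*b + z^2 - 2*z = (-5*b + z)*(z - 2)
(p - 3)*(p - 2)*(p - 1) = p^3 - 6*p^2 + 11*p - 6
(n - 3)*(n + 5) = n^2 + 2*n - 15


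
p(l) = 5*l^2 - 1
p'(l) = 10*l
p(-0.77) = 1.96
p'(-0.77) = -7.70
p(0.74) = 1.74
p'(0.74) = 7.40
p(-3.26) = 52.14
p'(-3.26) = -32.60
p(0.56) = 0.57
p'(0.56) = 5.60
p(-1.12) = 5.27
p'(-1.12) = -11.20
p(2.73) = 36.26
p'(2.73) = 27.30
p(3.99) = 78.60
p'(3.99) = 39.90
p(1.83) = 15.74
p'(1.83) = 18.30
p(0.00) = -1.00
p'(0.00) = 0.00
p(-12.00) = 719.00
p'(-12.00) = -120.00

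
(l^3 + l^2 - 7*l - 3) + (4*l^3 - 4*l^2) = 5*l^3 - 3*l^2 - 7*l - 3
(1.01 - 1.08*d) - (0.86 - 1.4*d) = 0.32*d + 0.15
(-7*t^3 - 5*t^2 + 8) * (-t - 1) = 7*t^4 + 12*t^3 + 5*t^2 - 8*t - 8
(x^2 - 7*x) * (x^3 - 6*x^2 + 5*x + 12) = x^5 - 13*x^4 + 47*x^3 - 23*x^2 - 84*x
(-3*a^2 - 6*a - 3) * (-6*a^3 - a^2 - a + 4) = 18*a^5 + 39*a^4 + 27*a^3 - 3*a^2 - 21*a - 12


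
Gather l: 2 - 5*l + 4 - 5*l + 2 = 8 - 10*l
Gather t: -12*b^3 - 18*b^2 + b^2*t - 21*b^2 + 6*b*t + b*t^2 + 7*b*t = -12*b^3 - 39*b^2 + b*t^2 + t*(b^2 + 13*b)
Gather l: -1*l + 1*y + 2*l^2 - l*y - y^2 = 2*l^2 + l*(-y - 1) - y^2 + y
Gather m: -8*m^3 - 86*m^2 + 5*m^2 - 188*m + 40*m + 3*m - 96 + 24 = -8*m^3 - 81*m^2 - 145*m - 72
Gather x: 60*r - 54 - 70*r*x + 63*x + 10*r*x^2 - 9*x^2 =60*r + x^2*(10*r - 9) + x*(63 - 70*r) - 54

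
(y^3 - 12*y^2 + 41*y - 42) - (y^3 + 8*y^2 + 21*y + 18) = -20*y^2 + 20*y - 60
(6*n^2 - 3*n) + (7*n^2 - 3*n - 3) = 13*n^2 - 6*n - 3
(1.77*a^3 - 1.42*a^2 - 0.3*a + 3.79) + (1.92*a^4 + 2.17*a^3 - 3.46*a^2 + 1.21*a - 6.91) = 1.92*a^4 + 3.94*a^3 - 4.88*a^2 + 0.91*a - 3.12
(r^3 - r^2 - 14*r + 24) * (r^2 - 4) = r^5 - r^4 - 18*r^3 + 28*r^2 + 56*r - 96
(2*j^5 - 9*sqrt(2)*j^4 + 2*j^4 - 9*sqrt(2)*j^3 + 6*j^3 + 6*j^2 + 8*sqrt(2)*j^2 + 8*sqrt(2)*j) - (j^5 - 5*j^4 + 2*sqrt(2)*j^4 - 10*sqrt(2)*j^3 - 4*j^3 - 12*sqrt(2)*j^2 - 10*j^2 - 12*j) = j^5 - 11*sqrt(2)*j^4 + 7*j^4 + sqrt(2)*j^3 + 10*j^3 + 16*j^2 + 20*sqrt(2)*j^2 + 8*sqrt(2)*j + 12*j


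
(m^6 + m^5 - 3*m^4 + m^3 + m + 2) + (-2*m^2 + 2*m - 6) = m^6 + m^5 - 3*m^4 + m^3 - 2*m^2 + 3*m - 4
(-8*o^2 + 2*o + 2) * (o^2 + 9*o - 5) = -8*o^4 - 70*o^3 + 60*o^2 + 8*o - 10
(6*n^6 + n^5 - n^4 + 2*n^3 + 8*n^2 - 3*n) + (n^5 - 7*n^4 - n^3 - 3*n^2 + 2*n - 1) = 6*n^6 + 2*n^5 - 8*n^4 + n^3 + 5*n^2 - n - 1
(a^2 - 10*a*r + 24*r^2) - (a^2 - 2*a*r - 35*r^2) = -8*a*r + 59*r^2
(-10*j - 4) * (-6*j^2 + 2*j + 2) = 60*j^3 + 4*j^2 - 28*j - 8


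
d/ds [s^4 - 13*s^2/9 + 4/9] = 4*s^3 - 26*s/9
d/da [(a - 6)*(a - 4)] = 2*a - 10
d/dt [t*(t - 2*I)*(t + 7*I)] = 3*t^2 + 10*I*t + 14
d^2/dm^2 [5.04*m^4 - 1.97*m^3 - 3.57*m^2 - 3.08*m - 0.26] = 60.48*m^2 - 11.82*m - 7.14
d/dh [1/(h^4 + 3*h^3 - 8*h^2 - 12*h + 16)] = (-4*h^3 - 9*h^2 + 16*h + 12)/(h^4 + 3*h^3 - 8*h^2 - 12*h + 16)^2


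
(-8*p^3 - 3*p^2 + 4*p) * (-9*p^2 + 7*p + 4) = 72*p^5 - 29*p^4 - 89*p^3 + 16*p^2 + 16*p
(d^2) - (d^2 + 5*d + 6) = -5*d - 6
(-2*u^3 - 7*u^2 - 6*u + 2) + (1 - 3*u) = -2*u^3 - 7*u^2 - 9*u + 3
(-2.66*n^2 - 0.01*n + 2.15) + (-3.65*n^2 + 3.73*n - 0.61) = -6.31*n^2 + 3.72*n + 1.54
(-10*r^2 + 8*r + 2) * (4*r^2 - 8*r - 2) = -40*r^4 + 112*r^3 - 36*r^2 - 32*r - 4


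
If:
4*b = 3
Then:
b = 3/4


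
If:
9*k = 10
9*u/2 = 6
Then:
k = 10/9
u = 4/3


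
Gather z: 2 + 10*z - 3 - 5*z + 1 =5*z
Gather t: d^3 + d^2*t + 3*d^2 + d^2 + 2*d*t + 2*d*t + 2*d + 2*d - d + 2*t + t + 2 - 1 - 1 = d^3 + 4*d^2 + 3*d + t*(d^2 + 4*d + 3)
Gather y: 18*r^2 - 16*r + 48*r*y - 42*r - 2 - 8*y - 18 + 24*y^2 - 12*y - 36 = 18*r^2 - 58*r + 24*y^2 + y*(48*r - 20) - 56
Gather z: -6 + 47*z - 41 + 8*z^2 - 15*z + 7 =8*z^2 + 32*z - 40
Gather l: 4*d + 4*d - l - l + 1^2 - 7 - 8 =8*d - 2*l - 14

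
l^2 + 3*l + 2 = (l + 1)*(l + 2)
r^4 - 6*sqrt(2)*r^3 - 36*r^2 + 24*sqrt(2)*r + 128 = (r - 2)*(r + 2)*(r - 8*sqrt(2))*(r + 2*sqrt(2))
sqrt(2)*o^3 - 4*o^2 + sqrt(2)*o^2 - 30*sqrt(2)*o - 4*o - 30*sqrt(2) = (o - 5*sqrt(2))*(o + 3*sqrt(2))*(sqrt(2)*o + sqrt(2))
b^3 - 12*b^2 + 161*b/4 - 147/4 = (b - 7)*(b - 7/2)*(b - 3/2)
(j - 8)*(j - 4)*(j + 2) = j^3 - 10*j^2 + 8*j + 64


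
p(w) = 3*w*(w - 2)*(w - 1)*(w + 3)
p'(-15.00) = -39852.00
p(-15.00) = 146880.00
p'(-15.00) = -39852.00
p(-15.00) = 146880.00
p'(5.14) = 1431.68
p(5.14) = 1631.69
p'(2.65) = 130.02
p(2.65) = 48.17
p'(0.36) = 3.44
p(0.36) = 3.81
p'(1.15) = -12.05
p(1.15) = -1.83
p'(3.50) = 385.50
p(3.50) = 255.94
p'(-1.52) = 39.70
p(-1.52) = -59.86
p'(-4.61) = -964.05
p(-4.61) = 825.68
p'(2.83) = 171.12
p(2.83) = 75.18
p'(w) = 3*w*(w - 2)*(w - 1) + 3*w*(w - 2)*(w + 3) + 3*w*(w - 1)*(w + 3) + 3*(w - 2)*(w - 1)*(w + 3) = 12*w^3 - 42*w + 18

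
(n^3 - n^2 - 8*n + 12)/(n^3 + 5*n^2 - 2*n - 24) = (n - 2)/(n + 4)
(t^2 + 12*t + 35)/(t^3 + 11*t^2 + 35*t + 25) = (t + 7)/(t^2 + 6*t + 5)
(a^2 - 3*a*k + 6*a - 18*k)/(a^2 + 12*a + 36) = (a - 3*k)/(a + 6)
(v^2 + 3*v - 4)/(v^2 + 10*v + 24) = (v - 1)/(v + 6)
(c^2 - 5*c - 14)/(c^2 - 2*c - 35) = (c + 2)/(c + 5)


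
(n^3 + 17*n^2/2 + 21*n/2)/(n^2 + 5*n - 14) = n*(2*n + 3)/(2*(n - 2))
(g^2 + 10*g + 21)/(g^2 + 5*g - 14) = (g + 3)/(g - 2)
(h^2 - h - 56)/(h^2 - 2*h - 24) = (-h^2 + h + 56)/(-h^2 + 2*h + 24)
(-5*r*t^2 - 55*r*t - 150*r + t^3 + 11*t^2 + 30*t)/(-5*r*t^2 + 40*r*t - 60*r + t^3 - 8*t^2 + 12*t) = (t^2 + 11*t + 30)/(t^2 - 8*t + 12)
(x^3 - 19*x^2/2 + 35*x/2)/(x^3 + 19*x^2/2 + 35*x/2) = (2*x^2 - 19*x + 35)/(2*x^2 + 19*x + 35)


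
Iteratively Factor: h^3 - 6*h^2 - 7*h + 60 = (h + 3)*(h^2 - 9*h + 20) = (h - 4)*(h + 3)*(h - 5)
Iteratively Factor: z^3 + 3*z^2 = (z)*(z^2 + 3*z) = z*(z + 3)*(z)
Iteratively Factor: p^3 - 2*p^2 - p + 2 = (p - 1)*(p^2 - p - 2) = (p - 1)*(p + 1)*(p - 2)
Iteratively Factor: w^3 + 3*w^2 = (w + 3)*(w^2) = w*(w + 3)*(w)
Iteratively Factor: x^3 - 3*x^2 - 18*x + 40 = (x - 2)*(x^2 - x - 20) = (x - 5)*(x - 2)*(x + 4)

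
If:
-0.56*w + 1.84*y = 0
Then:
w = 3.28571428571429*y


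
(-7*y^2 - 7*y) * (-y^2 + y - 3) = 7*y^4 + 14*y^2 + 21*y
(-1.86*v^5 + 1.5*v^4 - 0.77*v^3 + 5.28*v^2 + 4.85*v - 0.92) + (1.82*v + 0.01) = -1.86*v^5 + 1.5*v^4 - 0.77*v^3 + 5.28*v^2 + 6.67*v - 0.91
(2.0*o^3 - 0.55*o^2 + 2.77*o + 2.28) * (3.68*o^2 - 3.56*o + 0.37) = 7.36*o^5 - 9.144*o^4 + 12.8916*o^3 - 1.6743*o^2 - 7.0919*o + 0.8436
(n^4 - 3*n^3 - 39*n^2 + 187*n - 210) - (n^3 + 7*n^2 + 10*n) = n^4 - 4*n^3 - 46*n^2 + 177*n - 210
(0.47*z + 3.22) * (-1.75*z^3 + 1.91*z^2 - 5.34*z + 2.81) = -0.8225*z^4 - 4.7373*z^3 + 3.6404*z^2 - 15.8741*z + 9.0482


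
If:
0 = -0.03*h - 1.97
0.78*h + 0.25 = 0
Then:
No Solution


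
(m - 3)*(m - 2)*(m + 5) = m^3 - 19*m + 30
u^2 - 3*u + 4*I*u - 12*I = (u - 3)*(u + 4*I)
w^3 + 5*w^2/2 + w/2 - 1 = (w - 1/2)*(w + 1)*(w + 2)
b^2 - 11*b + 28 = (b - 7)*(b - 4)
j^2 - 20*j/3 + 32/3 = (j - 4)*(j - 8/3)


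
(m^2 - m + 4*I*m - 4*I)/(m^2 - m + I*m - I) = (m + 4*I)/(m + I)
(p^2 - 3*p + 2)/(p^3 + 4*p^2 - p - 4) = (p - 2)/(p^2 + 5*p + 4)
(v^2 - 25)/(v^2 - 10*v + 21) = (v^2 - 25)/(v^2 - 10*v + 21)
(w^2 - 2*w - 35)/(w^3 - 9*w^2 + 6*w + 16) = (w^2 - 2*w - 35)/(w^3 - 9*w^2 + 6*w + 16)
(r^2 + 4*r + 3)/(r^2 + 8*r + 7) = (r + 3)/(r + 7)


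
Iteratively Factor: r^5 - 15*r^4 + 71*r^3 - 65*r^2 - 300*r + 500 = (r + 2)*(r^4 - 17*r^3 + 105*r^2 - 275*r + 250) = (r - 5)*(r + 2)*(r^3 - 12*r^2 + 45*r - 50) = (r - 5)*(r - 2)*(r + 2)*(r^2 - 10*r + 25) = (r - 5)^2*(r - 2)*(r + 2)*(r - 5)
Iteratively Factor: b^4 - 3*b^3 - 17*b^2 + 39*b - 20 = (b + 4)*(b^3 - 7*b^2 + 11*b - 5) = (b - 1)*(b + 4)*(b^2 - 6*b + 5) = (b - 1)^2*(b + 4)*(b - 5)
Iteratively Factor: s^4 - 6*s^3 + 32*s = (s)*(s^3 - 6*s^2 + 32) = s*(s + 2)*(s^2 - 8*s + 16) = s*(s - 4)*(s + 2)*(s - 4)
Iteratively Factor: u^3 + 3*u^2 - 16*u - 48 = (u - 4)*(u^2 + 7*u + 12) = (u - 4)*(u + 4)*(u + 3)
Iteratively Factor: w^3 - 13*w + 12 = (w - 1)*(w^2 + w - 12) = (w - 3)*(w - 1)*(w + 4)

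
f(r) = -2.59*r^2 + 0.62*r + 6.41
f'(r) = 0.62 - 5.18*r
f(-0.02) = 6.40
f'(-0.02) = 0.72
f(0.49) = 6.09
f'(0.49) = -1.92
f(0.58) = 5.90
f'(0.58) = -2.38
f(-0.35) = 5.88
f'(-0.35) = 2.43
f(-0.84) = 4.06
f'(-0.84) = 4.97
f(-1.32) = 1.08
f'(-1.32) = 7.46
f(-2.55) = -12.01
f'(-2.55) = 13.83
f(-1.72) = -2.32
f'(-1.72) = 9.53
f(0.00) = 6.41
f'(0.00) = 0.62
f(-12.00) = -373.99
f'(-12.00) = 62.78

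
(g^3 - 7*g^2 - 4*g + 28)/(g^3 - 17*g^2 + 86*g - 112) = (g + 2)/(g - 8)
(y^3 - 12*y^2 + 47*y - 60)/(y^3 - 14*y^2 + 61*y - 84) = (y - 5)/(y - 7)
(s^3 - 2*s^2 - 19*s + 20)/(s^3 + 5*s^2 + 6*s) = (s^3 - 2*s^2 - 19*s + 20)/(s*(s^2 + 5*s + 6))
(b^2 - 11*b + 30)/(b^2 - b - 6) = (-b^2 + 11*b - 30)/(-b^2 + b + 6)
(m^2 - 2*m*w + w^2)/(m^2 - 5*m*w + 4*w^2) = (-m + w)/(-m + 4*w)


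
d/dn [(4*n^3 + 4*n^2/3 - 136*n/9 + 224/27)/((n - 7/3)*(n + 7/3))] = 4*(9*n^2 - 42*n + 34)/(9*n^2 - 42*n + 49)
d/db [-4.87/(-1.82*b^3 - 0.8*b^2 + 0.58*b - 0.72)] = (-26.5902*b^2 - 7.792*b + 2.8246)/(1.82*b^3 + 0.8*b^2 - 0.58*b + 0.72)^2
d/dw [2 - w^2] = -2*w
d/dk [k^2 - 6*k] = 2*k - 6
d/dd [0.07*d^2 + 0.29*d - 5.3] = 0.14*d + 0.29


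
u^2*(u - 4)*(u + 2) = u^4 - 2*u^3 - 8*u^2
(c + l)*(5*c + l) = 5*c^2 + 6*c*l + l^2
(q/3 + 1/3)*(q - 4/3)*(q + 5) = q^3/3 + 14*q^2/9 - q - 20/9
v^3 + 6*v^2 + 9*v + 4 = (v + 1)^2*(v + 4)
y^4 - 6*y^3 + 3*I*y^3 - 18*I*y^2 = y^2*(y - 6)*(y + 3*I)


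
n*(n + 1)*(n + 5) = n^3 + 6*n^2 + 5*n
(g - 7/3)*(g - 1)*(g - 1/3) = g^3 - 11*g^2/3 + 31*g/9 - 7/9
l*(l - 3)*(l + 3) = l^3 - 9*l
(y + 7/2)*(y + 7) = y^2 + 21*y/2 + 49/2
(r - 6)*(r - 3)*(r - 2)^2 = r^4 - 13*r^3 + 58*r^2 - 108*r + 72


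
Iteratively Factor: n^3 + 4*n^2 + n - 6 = (n - 1)*(n^2 + 5*n + 6) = (n - 1)*(n + 2)*(n + 3)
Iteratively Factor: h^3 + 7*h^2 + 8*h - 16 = (h + 4)*(h^2 + 3*h - 4) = (h - 1)*(h + 4)*(h + 4)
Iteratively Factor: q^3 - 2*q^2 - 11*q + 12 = (q - 1)*(q^2 - q - 12) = (q - 4)*(q - 1)*(q + 3)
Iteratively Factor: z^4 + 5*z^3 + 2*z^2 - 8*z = (z + 4)*(z^3 + z^2 - 2*z) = (z + 2)*(z + 4)*(z^2 - z) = (z - 1)*(z + 2)*(z + 4)*(z)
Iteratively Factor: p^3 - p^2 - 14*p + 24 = (p - 2)*(p^2 + p - 12) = (p - 2)*(p + 4)*(p - 3)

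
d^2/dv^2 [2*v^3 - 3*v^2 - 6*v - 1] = 12*v - 6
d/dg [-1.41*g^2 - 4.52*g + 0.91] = -2.82*g - 4.52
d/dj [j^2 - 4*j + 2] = 2*j - 4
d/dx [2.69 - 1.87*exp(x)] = -1.87*exp(x)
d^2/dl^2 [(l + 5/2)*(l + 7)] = 2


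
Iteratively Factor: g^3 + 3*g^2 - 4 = (g + 2)*(g^2 + g - 2) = (g - 1)*(g + 2)*(g + 2)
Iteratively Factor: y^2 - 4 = (y - 2)*(y + 2)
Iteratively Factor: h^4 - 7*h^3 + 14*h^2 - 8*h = (h - 1)*(h^3 - 6*h^2 + 8*h) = (h - 2)*(h - 1)*(h^2 - 4*h) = (h - 4)*(h - 2)*(h - 1)*(h)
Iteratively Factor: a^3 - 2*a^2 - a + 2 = (a + 1)*(a^2 - 3*a + 2) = (a - 2)*(a + 1)*(a - 1)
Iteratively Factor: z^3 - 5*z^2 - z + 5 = (z - 1)*(z^2 - 4*z - 5) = (z - 1)*(z + 1)*(z - 5)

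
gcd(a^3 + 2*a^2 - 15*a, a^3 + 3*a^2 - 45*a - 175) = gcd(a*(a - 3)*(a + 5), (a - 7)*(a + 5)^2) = a + 5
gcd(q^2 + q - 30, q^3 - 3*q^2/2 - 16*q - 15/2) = q - 5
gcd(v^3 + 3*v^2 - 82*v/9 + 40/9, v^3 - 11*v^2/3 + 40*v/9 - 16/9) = v - 4/3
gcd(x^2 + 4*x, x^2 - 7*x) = x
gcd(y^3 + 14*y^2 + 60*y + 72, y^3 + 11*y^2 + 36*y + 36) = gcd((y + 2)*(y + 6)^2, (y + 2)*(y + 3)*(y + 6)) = y^2 + 8*y + 12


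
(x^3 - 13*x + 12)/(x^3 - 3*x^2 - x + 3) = (x + 4)/(x + 1)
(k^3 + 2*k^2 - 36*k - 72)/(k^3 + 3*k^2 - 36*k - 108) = (k + 2)/(k + 3)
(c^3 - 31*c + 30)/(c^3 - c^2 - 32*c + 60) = (c - 1)/(c - 2)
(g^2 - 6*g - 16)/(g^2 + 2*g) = (g - 8)/g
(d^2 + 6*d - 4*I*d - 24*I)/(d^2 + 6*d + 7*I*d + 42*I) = (d - 4*I)/(d + 7*I)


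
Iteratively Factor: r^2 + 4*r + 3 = (r + 1)*(r + 3)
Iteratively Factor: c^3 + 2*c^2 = (c)*(c^2 + 2*c) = c*(c + 2)*(c)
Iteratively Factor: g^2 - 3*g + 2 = (g - 1)*(g - 2)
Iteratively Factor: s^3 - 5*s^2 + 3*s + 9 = (s - 3)*(s^2 - 2*s - 3) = (s - 3)^2*(s + 1)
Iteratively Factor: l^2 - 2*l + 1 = (l - 1)*(l - 1)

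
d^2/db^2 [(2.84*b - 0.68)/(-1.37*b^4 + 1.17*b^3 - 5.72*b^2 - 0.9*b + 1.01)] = (-63.964752*b^7 + 98.361616*b^6 - 189.557472*b^5 + 242.136576*b^4 - 339.875264*b^3 + 180.75816*b^2 - 82.260984*b + 3.795472)/(2.571353*b^12 - 6.587919*b^11 + 37.833783*b^10 - 51.545511*b^9 + 143.620281*b^8 - 59.11542*b^7 + 102.703037*b^6 + 118.580544*b^5 - 74.663361*b^4 - 34.048431*b^3 + 15.050616*b^2 + 2.75427*b - 1.030301)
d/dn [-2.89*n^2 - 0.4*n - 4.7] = -5.78*n - 0.4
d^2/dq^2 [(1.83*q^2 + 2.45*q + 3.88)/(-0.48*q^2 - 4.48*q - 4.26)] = (6.74150399999999*q^3 + 17.0881919999999*q^2 - 20.002752*q - 112.783352)/(0.110592*q^6 + 3.096576*q^5 + 31.845888*q^4 + 144.879616*q^3 + 282.632256*q^2 + 243.903744*q + 77.308776)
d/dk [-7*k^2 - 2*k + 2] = -14*k - 2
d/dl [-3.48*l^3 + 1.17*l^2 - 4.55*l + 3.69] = -10.44*l^2 + 2.34*l - 4.55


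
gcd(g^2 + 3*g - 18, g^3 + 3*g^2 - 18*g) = g^2 + 3*g - 18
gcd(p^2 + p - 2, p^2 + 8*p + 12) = p + 2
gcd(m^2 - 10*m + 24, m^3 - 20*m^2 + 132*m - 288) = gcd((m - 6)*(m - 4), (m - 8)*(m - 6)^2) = m - 6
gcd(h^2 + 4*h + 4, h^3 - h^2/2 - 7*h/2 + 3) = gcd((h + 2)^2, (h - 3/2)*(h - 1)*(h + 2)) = h + 2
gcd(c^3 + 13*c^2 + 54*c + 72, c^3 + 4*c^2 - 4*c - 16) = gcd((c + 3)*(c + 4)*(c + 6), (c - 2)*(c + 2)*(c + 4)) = c + 4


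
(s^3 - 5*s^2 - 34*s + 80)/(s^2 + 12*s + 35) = (s^2 - 10*s + 16)/(s + 7)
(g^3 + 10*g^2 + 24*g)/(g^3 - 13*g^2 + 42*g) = (g^2 + 10*g + 24)/(g^2 - 13*g + 42)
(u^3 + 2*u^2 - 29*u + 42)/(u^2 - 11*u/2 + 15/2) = 2*(u^2 + 5*u - 14)/(2*u - 5)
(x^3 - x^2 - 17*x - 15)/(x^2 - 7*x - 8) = (x^2 - 2*x - 15)/(x - 8)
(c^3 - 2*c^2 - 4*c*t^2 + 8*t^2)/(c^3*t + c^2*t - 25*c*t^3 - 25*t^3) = (c^3 - 2*c^2 - 4*c*t^2 + 8*t^2)/(t*(c^3 + c^2 - 25*c*t^2 - 25*t^2))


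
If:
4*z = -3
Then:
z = -3/4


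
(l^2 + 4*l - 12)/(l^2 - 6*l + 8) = (l + 6)/(l - 4)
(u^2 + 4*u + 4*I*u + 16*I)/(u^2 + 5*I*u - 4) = (u + 4)/(u + I)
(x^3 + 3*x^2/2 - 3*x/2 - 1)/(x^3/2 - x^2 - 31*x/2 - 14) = (-2*x^3 - 3*x^2 + 3*x + 2)/(-x^3 + 2*x^2 + 31*x + 28)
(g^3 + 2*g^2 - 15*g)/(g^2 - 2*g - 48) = g*(-g^2 - 2*g + 15)/(-g^2 + 2*g + 48)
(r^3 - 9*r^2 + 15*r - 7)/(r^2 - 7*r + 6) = (r^2 - 8*r + 7)/(r - 6)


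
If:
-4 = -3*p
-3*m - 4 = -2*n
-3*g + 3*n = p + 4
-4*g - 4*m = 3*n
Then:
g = -128/261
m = -124/261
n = 112/87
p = 4/3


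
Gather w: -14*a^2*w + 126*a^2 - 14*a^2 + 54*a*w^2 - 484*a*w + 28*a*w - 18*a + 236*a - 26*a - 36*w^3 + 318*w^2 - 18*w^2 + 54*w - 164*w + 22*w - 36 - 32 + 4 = 112*a^2 + 192*a - 36*w^3 + w^2*(54*a + 300) + w*(-14*a^2 - 456*a - 88) - 64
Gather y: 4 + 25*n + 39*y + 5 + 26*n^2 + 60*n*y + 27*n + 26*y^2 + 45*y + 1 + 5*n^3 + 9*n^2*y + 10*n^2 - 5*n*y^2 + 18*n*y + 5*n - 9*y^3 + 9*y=5*n^3 + 36*n^2 + 57*n - 9*y^3 + y^2*(26 - 5*n) + y*(9*n^2 + 78*n + 93) + 10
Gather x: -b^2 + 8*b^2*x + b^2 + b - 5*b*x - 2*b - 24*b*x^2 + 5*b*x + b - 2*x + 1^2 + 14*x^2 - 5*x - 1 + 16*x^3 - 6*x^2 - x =16*x^3 + x^2*(8 - 24*b) + x*(8*b^2 - 8)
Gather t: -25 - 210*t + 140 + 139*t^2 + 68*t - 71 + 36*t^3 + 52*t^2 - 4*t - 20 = 36*t^3 + 191*t^2 - 146*t + 24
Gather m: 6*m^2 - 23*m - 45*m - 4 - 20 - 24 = 6*m^2 - 68*m - 48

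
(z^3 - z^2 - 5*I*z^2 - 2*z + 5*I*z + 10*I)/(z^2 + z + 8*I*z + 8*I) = (z^2 - z*(2 + 5*I) + 10*I)/(z + 8*I)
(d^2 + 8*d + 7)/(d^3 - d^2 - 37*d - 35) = (d + 7)/(d^2 - 2*d - 35)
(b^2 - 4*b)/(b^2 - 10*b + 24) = b/(b - 6)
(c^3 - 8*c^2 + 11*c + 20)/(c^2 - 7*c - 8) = (c^2 - 9*c + 20)/(c - 8)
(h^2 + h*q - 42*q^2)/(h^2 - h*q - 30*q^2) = (h + 7*q)/(h + 5*q)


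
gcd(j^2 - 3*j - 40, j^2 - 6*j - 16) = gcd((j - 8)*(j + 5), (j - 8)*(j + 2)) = j - 8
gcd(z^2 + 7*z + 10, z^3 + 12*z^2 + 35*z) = z + 5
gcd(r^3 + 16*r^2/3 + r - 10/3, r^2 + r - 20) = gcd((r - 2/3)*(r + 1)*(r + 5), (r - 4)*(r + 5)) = r + 5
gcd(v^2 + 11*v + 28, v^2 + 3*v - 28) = v + 7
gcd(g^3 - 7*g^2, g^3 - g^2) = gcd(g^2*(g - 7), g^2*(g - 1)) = g^2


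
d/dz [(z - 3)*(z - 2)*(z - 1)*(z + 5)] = 4*z^3 - 3*z^2 - 38*z + 49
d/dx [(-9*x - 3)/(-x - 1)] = 6/(x + 1)^2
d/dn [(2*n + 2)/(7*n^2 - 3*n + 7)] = 2*(-7*n^2 - 14*n + 10)/(49*n^4 - 42*n^3 + 107*n^2 - 42*n + 49)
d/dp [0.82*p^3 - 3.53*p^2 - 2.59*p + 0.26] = 2.46*p^2 - 7.06*p - 2.59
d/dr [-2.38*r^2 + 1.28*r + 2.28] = 1.28 - 4.76*r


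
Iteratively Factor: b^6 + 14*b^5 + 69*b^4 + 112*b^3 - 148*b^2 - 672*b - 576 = (b - 2)*(b^5 + 16*b^4 + 101*b^3 + 314*b^2 + 480*b + 288) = (b - 2)*(b + 3)*(b^4 + 13*b^3 + 62*b^2 + 128*b + 96) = (b - 2)*(b + 3)*(b + 4)*(b^3 + 9*b^2 + 26*b + 24) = (b - 2)*(b + 3)*(b + 4)^2*(b^2 + 5*b + 6) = (b - 2)*(b + 2)*(b + 3)*(b + 4)^2*(b + 3)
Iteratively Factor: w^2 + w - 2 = (w - 1)*(w + 2)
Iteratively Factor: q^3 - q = (q)*(q^2 - 1) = q*(q - 1)*(q + 1)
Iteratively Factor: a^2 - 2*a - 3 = (a + 1)*(a - 3)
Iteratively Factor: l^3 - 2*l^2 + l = (l)*(l^2 - 2*l + 1) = l*(l - 1)*(l - 1)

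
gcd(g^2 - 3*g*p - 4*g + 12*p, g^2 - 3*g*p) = -g + 3*p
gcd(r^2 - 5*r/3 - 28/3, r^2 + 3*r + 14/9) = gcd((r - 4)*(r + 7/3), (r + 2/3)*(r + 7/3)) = r + 7/3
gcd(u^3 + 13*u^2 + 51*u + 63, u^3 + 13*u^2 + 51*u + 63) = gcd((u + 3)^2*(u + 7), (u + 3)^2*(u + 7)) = u^3 + 13*u^2 + 51*u + 63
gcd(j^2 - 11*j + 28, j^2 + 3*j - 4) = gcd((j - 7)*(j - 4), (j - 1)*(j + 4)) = 1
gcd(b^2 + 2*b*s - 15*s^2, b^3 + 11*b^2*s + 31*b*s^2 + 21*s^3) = 1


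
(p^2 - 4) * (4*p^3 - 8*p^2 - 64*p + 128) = 4*p^5 - 8*p^4 - 80*p^3 + 160*p^2 + 256*p - 512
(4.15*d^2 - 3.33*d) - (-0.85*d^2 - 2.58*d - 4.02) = 5.0*d^2 - 0.75*d + 4.02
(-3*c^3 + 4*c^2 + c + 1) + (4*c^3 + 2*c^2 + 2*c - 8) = c^3 + 6*c^2 + 3*c - 7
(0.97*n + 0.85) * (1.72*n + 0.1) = 1.6684*n^2 + 1.559*n + 0.085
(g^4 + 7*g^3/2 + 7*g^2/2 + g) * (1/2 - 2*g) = -2*g^5 - 13*g^4/2 - 21*g^3/4 - g^2/4 + g/2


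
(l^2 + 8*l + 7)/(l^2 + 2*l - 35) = (l + 1)/(l - 5)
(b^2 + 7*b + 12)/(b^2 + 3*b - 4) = (b + 3)/(b - 1)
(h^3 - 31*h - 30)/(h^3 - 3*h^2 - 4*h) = (h^2 - h - 30)/(h*(h - 4))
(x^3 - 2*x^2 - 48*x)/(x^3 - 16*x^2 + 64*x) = (x + 6)/(x - 8)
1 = 1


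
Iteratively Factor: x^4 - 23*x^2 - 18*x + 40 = (x + 2)*(x^3 - 2*x^2 - 19*x + 20) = (x + 2)*(x + 4)*(x^2 - 6*x + 5) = (x - 1)*(x + 2)*(x + 4)*(x - 5)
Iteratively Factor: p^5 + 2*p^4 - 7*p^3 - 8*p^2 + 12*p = (p + 3)*(p^4 - p^3 - 4*p^2 + 4*p) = (p + 2)*(p + 3)*(p^3 - 3*p^2 + 2*p) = p*(p + 2)*(p + 3)*(p^2 - 3*p + 2) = p*(p - 1)*(p + 2)*(p + 3)*(p - 2)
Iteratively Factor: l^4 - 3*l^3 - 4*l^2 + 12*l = (l)*(l^3 - 3*l^2 - 4*l + 12) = l*(l + 2)*(l^2 - 5*l + 6) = l*(l - 2)*(l + 2)*(l - 3)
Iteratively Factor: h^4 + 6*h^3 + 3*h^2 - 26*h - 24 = (h + 1)*(h^3 + 5*h^2 - 2*h - 24) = (h - 2)*(h + 1)*(h^2 + 7*h + 12) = (h - 2)*(h + 1)*(h + 4)*(h + 3)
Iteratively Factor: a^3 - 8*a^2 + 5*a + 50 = (a - 5)*(a^2 - 3*a - 10) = (a - 5)*(a + 2)*(a - 5)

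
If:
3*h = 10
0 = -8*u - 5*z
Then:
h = 10/3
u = -5*z/8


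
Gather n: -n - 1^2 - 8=-n - 9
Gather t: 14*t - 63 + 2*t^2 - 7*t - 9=2*t^2 + 7*t - 72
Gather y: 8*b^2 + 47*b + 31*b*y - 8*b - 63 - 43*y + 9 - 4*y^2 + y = 8*b^2 + 39*b - 4*y^2 + y*(31*b - 42) - 54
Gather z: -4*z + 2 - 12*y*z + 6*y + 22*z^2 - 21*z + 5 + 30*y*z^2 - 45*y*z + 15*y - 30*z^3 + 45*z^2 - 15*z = 21*y - 30*z^3 + z^2*(30*y + 67) + z*(-57*y - 40) + 7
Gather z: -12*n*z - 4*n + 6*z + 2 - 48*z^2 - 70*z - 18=-4*n - 48*z^2 + z*(-12*n - 64) - 16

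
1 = 1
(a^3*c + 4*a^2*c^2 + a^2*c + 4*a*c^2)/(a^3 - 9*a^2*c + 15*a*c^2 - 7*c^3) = a*c*(a^2 + 4*a*c + a + 4*c)/(a^3 - 9*a^2*c + 15*a*c^2 - 7*c^3)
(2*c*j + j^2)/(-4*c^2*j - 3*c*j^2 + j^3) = (-2*c - j)/(4*c^2 + 3*c*j - j^2)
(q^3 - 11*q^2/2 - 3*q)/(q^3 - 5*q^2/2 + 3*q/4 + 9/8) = 4*q*(q - 6)/(4*q^2 - 12*q + 9)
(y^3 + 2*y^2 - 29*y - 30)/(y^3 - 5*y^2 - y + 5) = (y + 6)/(y - 1)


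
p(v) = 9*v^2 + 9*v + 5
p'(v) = 18*v + 9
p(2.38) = 77.40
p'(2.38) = 51.84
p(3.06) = 116.81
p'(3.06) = 64.08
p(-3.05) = 61.27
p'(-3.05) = -45.90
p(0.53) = 12.30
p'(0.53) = 18.54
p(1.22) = 29.38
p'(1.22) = 30.96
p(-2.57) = 41.31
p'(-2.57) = -37.26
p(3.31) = 133.39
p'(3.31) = 68.58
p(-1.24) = 7.68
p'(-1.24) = -13.32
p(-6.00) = 275.00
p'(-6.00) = -99.00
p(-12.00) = 1193.00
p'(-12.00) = -207.00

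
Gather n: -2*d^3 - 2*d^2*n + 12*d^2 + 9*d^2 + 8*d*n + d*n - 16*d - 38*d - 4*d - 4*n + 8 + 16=-2*d^3 + 21*d^2 - 58*d + n*(-2*d^2 + 9*d - 4) + 24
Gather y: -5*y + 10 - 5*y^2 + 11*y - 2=-5*y^2 + 6*y + 8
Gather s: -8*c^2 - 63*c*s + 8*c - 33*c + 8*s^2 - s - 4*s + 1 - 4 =-8*c^2 - 25*c + 8*s^2 + s*(-63*c - 5) - 3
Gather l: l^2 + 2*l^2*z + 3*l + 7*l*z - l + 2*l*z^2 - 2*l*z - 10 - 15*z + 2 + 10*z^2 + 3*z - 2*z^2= l^2*(2*z + 1) + l*(2*z^2 + 5*z + 2) + 8*z^2 - 12*z - 8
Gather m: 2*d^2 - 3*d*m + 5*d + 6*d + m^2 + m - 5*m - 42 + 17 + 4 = 2*d^2 + 11*d + m^2 + m*(-3*d - 4) - 21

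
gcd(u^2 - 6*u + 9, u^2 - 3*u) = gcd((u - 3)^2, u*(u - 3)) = u - 3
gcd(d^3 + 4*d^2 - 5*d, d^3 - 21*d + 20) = d^2 + 4*d - 5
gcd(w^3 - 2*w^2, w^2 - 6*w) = w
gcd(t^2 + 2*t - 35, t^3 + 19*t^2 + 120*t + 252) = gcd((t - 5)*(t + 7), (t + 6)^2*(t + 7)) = t + 7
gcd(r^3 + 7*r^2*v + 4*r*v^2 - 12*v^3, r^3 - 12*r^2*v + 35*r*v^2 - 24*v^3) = r - v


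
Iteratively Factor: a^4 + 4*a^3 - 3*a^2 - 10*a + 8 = (a + 2)*(a^3 + 2*a^2 - 7*a + 4) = (a - 1)*(a + 2)*(a^2 + 3*a - 4) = (a - 1)*(a + 2)*(a + 4)*(a - 1)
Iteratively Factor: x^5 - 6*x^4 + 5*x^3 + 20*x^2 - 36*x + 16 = (x - 1)*(x^4 - 5*x^3 + 20*x - 16) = (x - 4)*(x - 1)*(x^3 - x^2 - 4*x + 4) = (x - 4)*(x - 1)*(x + 2)*(x^2 - 3*x + 2) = (x - 4)*(x - 1)^2*(x + 2)*(x - 2)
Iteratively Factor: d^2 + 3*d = (d)*(d + 3)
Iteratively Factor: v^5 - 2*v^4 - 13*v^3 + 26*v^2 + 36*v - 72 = (v - 3)*(v^4 + v^3 - 10*v^2 - 4*v + 24) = (v - 3)*(v - 2)*(v^3 + 3*v^2 - 4*v - 12) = (v - 3)*(v - 2)^2*(v^2 + 5*v + 6) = (v - 3)*(v - 2)^2*(v + 2)*(v + 3)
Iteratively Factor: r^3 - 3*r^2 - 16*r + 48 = (r - 4)*(r^2 + r - 12) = (r - 4)*(r - 3)*(r + 4)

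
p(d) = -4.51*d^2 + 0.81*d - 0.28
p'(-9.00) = 81.99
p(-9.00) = -372.88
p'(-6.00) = 54.93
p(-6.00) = -167.50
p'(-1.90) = 17.95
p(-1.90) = -18.10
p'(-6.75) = 61.70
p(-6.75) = -211.23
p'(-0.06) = 1.35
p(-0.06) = -0.34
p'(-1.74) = 16.50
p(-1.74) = -15.34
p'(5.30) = -47.00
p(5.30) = -122.67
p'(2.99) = -26.16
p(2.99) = -38.18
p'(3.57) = -31.39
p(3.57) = -54.87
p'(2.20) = -19.03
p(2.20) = -20.33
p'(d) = 0.81 - 9.02*d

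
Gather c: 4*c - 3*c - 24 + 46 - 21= c + 1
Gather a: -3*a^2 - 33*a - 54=-3*a^2 - 33*a - 54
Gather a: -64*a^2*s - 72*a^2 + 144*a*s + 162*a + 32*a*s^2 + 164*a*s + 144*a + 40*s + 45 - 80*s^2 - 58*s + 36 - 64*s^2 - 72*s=a^2*(-64*s - 72) + a*(32*s^2 + 308*s + 306) - 144*s^2 - 90*s + 81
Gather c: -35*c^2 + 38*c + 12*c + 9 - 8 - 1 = -35*c^2 + 50*c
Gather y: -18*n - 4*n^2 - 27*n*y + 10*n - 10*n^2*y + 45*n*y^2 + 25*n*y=-4*n^2 + 45*n*y^2 - 8*n + y*(-10*n^2 - 2*n)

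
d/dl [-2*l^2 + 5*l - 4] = 5 - 4*l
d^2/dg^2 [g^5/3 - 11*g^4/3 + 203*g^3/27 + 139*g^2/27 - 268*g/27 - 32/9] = 20*g^3/3 - 44*g^2 + 406*g/9 + 278/27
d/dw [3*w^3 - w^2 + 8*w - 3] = 9*w^2 - 2*w + 8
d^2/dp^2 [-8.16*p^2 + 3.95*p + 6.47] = -16.3200000000000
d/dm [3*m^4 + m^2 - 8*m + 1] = 12*m^3 + 2*m - 8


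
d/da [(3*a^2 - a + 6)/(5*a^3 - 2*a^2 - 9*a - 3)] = (-15*a^4 + 10*a^3 - 119*a^2 + 6*a + 57)/(25*a^6 - 20*a^5 - 86*a^4 + 6*a^3 + 93*a^2 + 54*a + 9)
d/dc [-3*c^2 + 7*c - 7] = 7 - 6*c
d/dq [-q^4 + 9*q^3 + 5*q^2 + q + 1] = -4*q^3 + 27*q^2 + 10*q + 1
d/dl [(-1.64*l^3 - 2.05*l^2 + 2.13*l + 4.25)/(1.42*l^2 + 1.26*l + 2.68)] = (-2.3288*l^4 - 4.1328*l^3 - 18.7932*l^2 - 23.058*l + 0.3534)/(2.0164*l^4 + 3.5784*l^3 + 9.1988*l^2 + 6.7536*l + 7.1824)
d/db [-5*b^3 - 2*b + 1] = -15*b^2 - 2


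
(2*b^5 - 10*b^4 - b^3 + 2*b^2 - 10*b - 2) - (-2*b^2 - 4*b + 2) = 2*b^5 - 10*b^4 - b^3 + 4*b^2 - 6*b - 4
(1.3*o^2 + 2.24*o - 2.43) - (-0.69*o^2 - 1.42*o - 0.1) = 1.99*o^2 + 3.66*o - 2.33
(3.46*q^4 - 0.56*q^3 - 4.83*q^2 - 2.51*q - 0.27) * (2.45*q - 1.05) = 8.477*q^5 - 5.005*q^4 - 11.2455*q^3 - 1.078*q^2 + 1.974*q + 0.2835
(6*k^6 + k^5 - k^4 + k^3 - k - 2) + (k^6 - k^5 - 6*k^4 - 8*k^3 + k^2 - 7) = 7*k^6 - 7*k^4 - 7*k^3 + k^2 - k - 9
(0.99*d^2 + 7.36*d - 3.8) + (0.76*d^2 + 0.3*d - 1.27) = 1.75*d^2 + 7.66*d - 5.07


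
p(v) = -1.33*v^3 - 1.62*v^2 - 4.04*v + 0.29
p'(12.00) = -617.48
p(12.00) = -2579.71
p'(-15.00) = -853.19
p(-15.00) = 4185.14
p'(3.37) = -60.27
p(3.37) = -82.63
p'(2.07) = -27.84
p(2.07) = -26.81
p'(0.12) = -4.49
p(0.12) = -0.22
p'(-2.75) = -25.30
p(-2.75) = 26.81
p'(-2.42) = -19.57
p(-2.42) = 19.43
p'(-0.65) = -3.62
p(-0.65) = 2.60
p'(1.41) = -16.54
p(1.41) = -12.36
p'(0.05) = -4.21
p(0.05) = 0.08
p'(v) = -3.99*v^2 - 3.24*v - 4.04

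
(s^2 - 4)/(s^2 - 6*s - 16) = (s - 2)/(s - 8)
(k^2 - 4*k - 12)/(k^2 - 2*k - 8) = (k - 6)/(k - 4)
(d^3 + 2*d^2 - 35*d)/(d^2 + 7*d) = d - 5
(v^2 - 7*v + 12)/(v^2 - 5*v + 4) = (v - 3)/(v - 1)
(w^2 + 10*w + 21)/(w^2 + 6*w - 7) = (w + 3)/(w - 1)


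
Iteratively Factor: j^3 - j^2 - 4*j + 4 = (j - 1)*(j^2 - 4) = (j - 2)*(j - 1)*(j + 2)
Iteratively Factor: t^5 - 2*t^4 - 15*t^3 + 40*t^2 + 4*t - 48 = (t - 2)*(t^4 - 15*t^2 + 10*t + 24) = (t - 2)*(t + 1)*(t^3 - t^2 - 14*t + 24) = (t - 2)^2*(t + 1)*(t^2 + t - 12) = (t - 3)*(t - 2)^2*(t + 1)*(t + 4)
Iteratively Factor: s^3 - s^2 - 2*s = (s - 2)*(s^2 + s) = s*(s - 2)*(s + 1)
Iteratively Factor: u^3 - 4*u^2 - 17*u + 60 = (u + 4)*(u^2 - 8*u + 15) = (u - 3)*(u + 4)*(u - 5)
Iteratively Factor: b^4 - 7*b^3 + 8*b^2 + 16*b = (b - 4)*(b^3 - 3*b^2 - 4*b) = b*(b - 4)*(b^2 - 3*b - 4) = b*(b - 4)^2*(b + 1)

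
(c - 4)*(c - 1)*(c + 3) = c^3 - 2*c^2 - 11*c + 12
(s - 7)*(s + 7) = s^2 - 49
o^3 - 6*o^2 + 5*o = o*(o - 5)*(o - 1)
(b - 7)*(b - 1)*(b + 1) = b^3 - 7*b^2 - b + 7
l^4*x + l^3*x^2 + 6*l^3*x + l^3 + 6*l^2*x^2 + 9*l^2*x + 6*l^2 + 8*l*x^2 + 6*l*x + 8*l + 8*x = (l + 2)*(l + 4)*(l + x)*(l*x + 1)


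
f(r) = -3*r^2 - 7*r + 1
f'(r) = -6*r - 7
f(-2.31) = 1.16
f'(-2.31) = 6.86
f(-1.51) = 4.73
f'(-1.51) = 2.06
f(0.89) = -7.61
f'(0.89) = -12.34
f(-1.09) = 5.07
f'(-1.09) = -0.46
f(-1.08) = 5.06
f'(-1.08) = -0.52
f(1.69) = -19.40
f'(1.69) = -17.14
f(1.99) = -24.81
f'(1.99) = -18.94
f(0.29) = -1.28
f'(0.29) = -8.74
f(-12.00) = -347.00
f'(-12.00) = 65.00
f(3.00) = -47.00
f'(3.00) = -25.00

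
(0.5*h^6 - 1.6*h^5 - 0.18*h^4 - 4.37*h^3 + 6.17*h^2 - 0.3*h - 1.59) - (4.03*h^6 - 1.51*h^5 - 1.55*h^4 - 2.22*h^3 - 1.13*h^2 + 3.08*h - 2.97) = -3.53*h^6 - 0.0900000000000001*h^5 + 1.37*h^4 - 2.15*h^3 + 7.3*h^2 - 3.38*h + 1.38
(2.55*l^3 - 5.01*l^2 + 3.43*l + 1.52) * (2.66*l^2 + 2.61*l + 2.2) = 6.783*l^5 - 6.6711*l^4 + 1.6577*l^3 + 1.9735*l^2 + 11.5132*l + 3.344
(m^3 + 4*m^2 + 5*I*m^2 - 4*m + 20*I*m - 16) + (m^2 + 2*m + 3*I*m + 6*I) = m^3 + 5*m^2 + 5*I*m^2 - 2*m + 23*I*m - 16 + 6*I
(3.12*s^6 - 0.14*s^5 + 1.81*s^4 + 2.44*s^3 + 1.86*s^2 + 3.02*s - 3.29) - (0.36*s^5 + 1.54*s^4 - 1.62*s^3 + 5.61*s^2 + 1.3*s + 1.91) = 3.12*s^6 - 0.5*s^5 + 0.27*s^4 + 4.06*s^3 - 3.75*s^2 + 1.72*s - 5.2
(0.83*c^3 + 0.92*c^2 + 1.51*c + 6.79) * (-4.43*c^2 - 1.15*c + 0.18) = -3.6769*c^5 - 5.0301*c^4 - 7.5979*c^3 - 31.6506*c^2 - 7.5367*c + 1.2222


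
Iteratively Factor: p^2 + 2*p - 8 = (p + 4)*(p - 2)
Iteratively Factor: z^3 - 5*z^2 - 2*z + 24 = (z - 4)*(z^2 - z - 6) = (z - 4)*(z - 3)*(z + 2)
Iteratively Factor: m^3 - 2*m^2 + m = (m - 1)*(m^2 - m) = m*(m - 1)*(m - 1)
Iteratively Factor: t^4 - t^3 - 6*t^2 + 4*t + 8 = (t - 2)*(t^3 + t^2 - 4*t - 4) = (t - 2)^2*(t^2 + 3*t + 2) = (t - 2)^2*(t + 1)*(t + 2)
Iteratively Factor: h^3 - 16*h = (h + 4)*(h^2 - 4*h) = (h - 4)*(h + 4)*(h)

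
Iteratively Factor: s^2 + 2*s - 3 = (s + 3)*(s - 1)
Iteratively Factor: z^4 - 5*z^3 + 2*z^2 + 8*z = (z - 4)*(z^3 - z^2 - 2*z) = (z - 4)*(z - 2)*(z^2 + z) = z*(z - 4)*(z - 2)*(z + 1)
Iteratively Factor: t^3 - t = (t)*(t^2 - 1) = t*(t - 1)*(t + 1)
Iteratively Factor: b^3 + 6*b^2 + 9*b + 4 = (b + 4)*(b^2 + 2*b + 1) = (b + 1)*(b + 4)*(b + 1)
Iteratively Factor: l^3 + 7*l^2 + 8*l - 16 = (l + 4)*(l^2 + 3*l - 4) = (l - 1)*(l + 4)*(l + 4)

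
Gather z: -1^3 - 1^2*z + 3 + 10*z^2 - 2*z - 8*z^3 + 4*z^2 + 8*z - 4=-8*z^3 + 14*z^2 + 5*z - 2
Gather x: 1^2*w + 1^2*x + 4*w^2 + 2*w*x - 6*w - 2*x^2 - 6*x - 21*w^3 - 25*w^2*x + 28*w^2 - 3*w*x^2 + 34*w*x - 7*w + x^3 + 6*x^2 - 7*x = -21*w^3 + 32*w^2 - 12*w + x^3 + x^2*(4 - 3*w) + x*(-25*w^2 + 36*w - 12)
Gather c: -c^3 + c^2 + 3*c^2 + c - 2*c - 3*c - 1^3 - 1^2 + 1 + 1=-c^3 + 4*c^2 - 4*c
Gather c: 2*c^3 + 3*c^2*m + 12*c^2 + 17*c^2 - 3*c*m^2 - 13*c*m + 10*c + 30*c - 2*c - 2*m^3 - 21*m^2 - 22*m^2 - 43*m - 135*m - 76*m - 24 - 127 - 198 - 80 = 2*c^3 + c^2*(3*m + 29) + c*(-3*m^2 - 13*m + 38) - 2*m^3 - 43*m^2 - 254*m - 429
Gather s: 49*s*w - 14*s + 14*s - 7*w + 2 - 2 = 49*s*w - 7*w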